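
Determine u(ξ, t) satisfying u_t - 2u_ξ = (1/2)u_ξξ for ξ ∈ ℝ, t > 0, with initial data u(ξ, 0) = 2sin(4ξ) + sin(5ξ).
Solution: Change to a moving frame: let η = ξ + 2t, σ = t and write u(ξ,t) = w(η,σ).
By the chain rule u_t = w_σ + 2w_η, u_ξ = w_η, u_ξξ = w_ηη.
Then u_t - 2u_ξ = w_σ: the advection term cancels and the PDE becomes the heat equation w_σ = (1/2)w_ηη on η ∈ ℝ.
Initial data: w(η,0) = u(η,0) = 2sin(4η) + sin(5η).
On η ∈ ℝ each mode satisfies (sin(nη))″ = -n² sin(nη), so exp(-n²σ/2) sin(nη) solves the heat equation; by superposition w(η,σ) = Σ c_n exp(-n²σ/2) sin(nη).
Reading off the coefficients: c_4=2, c_5=1, so w(η,σ) = 2exp(-8σ)sin(4η) + exp(-25σ/2)sin(5η).
Substituting back η = ξ + 2t, σ = t: u(ξ,t) = w(ξ + 2t, t).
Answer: u(ξ, t) = 2exp(-8t)sin(8t + 4ξ) + exp(-25t/2)sin(10t + 5ξ)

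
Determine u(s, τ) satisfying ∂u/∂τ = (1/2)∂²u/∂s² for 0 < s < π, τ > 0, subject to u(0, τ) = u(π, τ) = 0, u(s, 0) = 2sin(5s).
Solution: Using separation of variables u = X(s)T(τ):
Eigenfunctions: sin(ns), n = 1, 2, 3, ...
General solution: u(s, τ) = Σ c_n sin(ns) exp(-n² τ/2)
Matching u(s,0) = 2sin(5s) term by term: c_5=2.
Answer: u(s, τ) = 2exp(-25τ/2)sin(5s)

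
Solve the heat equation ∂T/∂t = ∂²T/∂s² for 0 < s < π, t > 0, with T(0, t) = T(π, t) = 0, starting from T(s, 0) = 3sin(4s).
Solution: Using separation of variables T = X(s)G(t):
Eigenfunctions: sin(ns), n = 1, 2, 3, ...
General solution: T(s, t) = Σ c_n sin(ns) exp(-n² t)
Matching T(s,0) = 3sin(4s) term by term: c_4=3.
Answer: T(s, t) = 3exp(-16t)sin(4s)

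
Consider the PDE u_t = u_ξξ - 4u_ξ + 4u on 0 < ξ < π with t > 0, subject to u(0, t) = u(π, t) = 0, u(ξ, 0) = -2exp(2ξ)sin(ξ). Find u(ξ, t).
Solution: Substitute u = exp(2ξ)w, i.e. w = exp(-2ξ)u.
By the product rule, u_ξ = exp(2ξ)(w_ξ + 2w), u_ξξ = exp(2ξ)(w_ξξ + 4w_ξ + 4w), u_t = exp(2ξ)w_t.
Substituting into the PDE and dividing by exp(2ξ): w_t = (w_ξξ + 4w_ξ + 4w) - 4(w_ξ + 2w) + 4w.
The lower-order terms cancel, leaving the standard heat equation w_t = w_ξξ.
Initial data for w: w(ξ,0) = exp(-2ξ)u(ξ,0) = -2sin(ξ). The boundary conditions carry over: w(0,t) = w(π,t) = 0.
Solve for w:
  Using separation of variables w = X(ξ)T(t):
  Eigenfunctions: sin(nξ), n = 1, 2, 3, ...
  General solution: w(ξ, t) = Σ c_n sin(nξ) exp(-n² t)
  Matching w(ξ,0) = -2sin(ξ) term by term: c_1=-2.
Hence w(ξ,t) = -2exp(-t)sin(ξ).
Transform back: u(ξ,t) = exp(2ξ)w(ξ,t).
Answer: u(ξ, t) = -2exp(-t)exp(2ξ)sin(ξ)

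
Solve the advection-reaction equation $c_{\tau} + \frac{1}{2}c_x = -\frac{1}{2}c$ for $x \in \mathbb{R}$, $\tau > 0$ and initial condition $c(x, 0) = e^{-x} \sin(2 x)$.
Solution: Substitute $c = e^{-x}u$, i.e. $u = e^{x}c$.
By the product rule, $c_x = e^{-x}(u_x - u)$, $c_{\tau} = e^{-x}u_{\tau}$.
Substituting into the PDE and dividing by $e^{-x}$: $u_{\tau} + \frac{1}{2}(u_x - u) = -\frac{1}{2}u$.
The lower-order terms cancel, leaving the standard advection equation $u_{\tau} + \frac{1}{2}u_x = 0$.
Initial data for $u$: $u(x,0) = e^{x}c(x,0) = \sin(2 x)$.
Solve for $u$:
  By method of characteristics (waves move right with speed 1/2):
  Along characteristics $x - \frac{1}{2}\tau =$ const, $u$ is constant, so $u(x,\tau) = f(x - \frac{1}{2}\tau)$ with $f = u( \cdot , 0)$.
Hence $u(x,\tau) = \sin(2 x - \tau)$.
Transform back: $c(x,\tau) = e^{-x}u(x,\tau)$.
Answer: $c(x, \tau) = - e^{-x} \sin(\tau - 2 x)$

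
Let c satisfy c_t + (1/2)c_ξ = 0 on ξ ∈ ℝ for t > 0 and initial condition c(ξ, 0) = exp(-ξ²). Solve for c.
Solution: By method of characteristics (waves move right with speed 1/2):
Along characteristics ξ - (1/2)t = const, c is constant, so c(ξ,t) = f(ξ - (1/2)t) with f = c(·, 0).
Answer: c(ξ, t) = exp(-(-t/2 + ξ)²)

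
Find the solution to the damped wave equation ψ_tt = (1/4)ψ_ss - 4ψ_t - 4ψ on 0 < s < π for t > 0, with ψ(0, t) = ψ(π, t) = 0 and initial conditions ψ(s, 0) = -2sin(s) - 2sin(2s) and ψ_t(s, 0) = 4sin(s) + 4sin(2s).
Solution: Substitute ψ = exp(-2t)u, i.e. u = exp(2t)ψ.
By the product rule, ψ_t = exp(-2t)(u_t - 2u), ψ_tt = exp(-2t)(u_tt - 4u_t + 4u), ψ_ss = exp(-2t)u_ss.
Substituting into the PDE and dividing by exp(-2t): u_tt - 4u_t + 4u = (1/4)u_ss - 4(u_t - 2u) - 4u.
The lower-order terms cancel, leaving the standard wave equation u_tt = (1/4)u_ss.
Initial data for u: u(s,0) = ψ(s,0) = -2sin(s) - 2sin(2s); u_t(s,0) = ψ_t(s,0) + 2ψ(s,0) = 0. The boundary conditions carry over: u(0,t) = u(π,t) = 0.
Solve for u:
  Using separation of variables u = X(s)T(t):
  Eigenfunctions: sin(ns), n = 1, 2, 3, ...
  General solution: u(s, t) = Σ [A_n cos(n t/2) + B_n sin(n t/2)] sin(ns)
  From u(s,0) = -2sin(s) - 2sin(2s): A_1=-2, A_2=-2. From u_t(s,0) = 0: all B_n = 0.
Hence u(s,t) = -2sin(s)cos(t/2) - 2sin(2s)cos(t).
Transform back: ψ(s,t) = exp(-2t)u(s,t).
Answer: ψ(s, t) = -2exp(-2t)sin(s)cos(t/2) - 2exp(-2t)sin(2s)cos(t)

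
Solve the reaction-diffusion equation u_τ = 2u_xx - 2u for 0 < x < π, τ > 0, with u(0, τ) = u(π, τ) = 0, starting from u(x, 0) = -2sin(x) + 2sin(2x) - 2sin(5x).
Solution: Substitute u = exp(-2τ)w.
Then u_τ = exp(-2τ)(w_τ - 2w), u_xx = exp(-2τ)w_xx; substituting and dividing by exp(-2τ), the lower-order terms cancel: w_τ = 2w_xx (standard heat equation).
Data for w: w(x,0) = u(x,0) = -2sin(x) + 2sin(2x) - 2sin(5x). The boundary conditions carry over: w(0,τ) = w(π,τ) = 0.
Separating variables: w = Σ c_n exp(-2n²τ) sin(nx). From w(x,0) = -2sin(x) + 2sin(2x) - 2sin(5x): c_1=-2, c_2=2, c_5=-2.
So w(x,τ) = -2exp(-2τ)sin(x) + 2exp(-8τ)sin(2x) - 2exp(-50τ)sin(5x), and u(x,τ) = exp(-2τ)w(x,τ).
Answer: u(x, τ) = -2exp(-4τ)sin(x) + 2exp(-10τ)sin(2x) - 2exp(-52τ)sin(5x)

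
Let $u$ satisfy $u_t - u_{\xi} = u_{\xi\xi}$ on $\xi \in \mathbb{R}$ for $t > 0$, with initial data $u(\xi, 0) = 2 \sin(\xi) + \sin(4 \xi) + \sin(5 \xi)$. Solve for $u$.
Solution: Moving frame: $\eta = \xi + t$, $\sigma = t$, $u = w(\eta,\sigma)$, so $u_t = w_{\sigma} + w_{\eta}$ and $u_{\xi\xi} = w_{\eta\eta}$.
Hence $u_t - u_{\xi} = w_{\sigma}$ and the PDE becomes the heat equation $w_{\sigma} = w_{\eta\eta}$ on $\eta \in \mathbb{R}$.
Initial data: $w(\eta,0) = u(\eta,0) = 2 \sin(\eta) + \sin(4 \eta) + \sin(5 \eta)$. Each mode $\sin(n\eta)$ decays as $e^{-n^2\sigma}$ on $\mathbb{R}$, so $w(\eta,\sigma) = \sum c_n e^{-n^2\sigma} \sin(n\eta)$ with $c_1=2, c_4=1, c_5=1$: $w(\eta,\sigma) = 2 e^{-\sigma} \sin(\eta) + e^{-16 \sigma} \sin(4 \eta) + e^{-25 \sigma} \sin(5 \eta)$.
Substituting back: $u(\xi,t) = w(\xi + t, t)$.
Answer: $u(\xi, t) = 2 e^{-t} \sin(\xi + t) + e^{-16 t} \sin(4 \xi + 4 t) + e^{-25 t} \sin(5 \xi + 5 t)$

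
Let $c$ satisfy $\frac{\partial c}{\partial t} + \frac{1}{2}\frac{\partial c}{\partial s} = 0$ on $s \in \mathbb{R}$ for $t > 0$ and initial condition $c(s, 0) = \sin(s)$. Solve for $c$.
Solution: By characteristics ($ds/dt = 1/2$), $c(s,t) = f(s - \frac{1}{2}t)$ with $f = c( \cdot , 0)$.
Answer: $c(s, t) = \sin(s - t/2)$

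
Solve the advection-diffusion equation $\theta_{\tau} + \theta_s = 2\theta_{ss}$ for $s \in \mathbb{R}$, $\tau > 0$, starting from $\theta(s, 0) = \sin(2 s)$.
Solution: Moving frame: $\eta = s - \tau$, $\sigma = \tau$, $\theta = u(\eta,\sigma)$, so $\theta_{\tau} = u_{\sigma} - u_{\eta}$ and $\theta_{ss} = u_{\eta\eta}$.
Hence $\theta_{\tau} + \theta_s = u_{\sigma}$ and the PDE becomes the heat equation $u_{\sigma} = 2u_{\eta\eta}$ on $\eta \in \mathbb{R}$.
Initial data: $u(\eta,0) = \theta(\eta,0) = \sin(2 \eta)$. Each mode $\sin(n\eta)$ decays as $e^{-2n^2\sigma}$ on $\mathbb{R}$, so $u(\eta,\sigma) = \sum c_n e^{-2n^2\sigma} \sin(n\eta)$ with $c_2=1$: $u(\eta,\sigma) = e^{-8 \sigma} \sin(2 \eta)$.
Substituting back: $\theta(s,\tau) = u(s - \tau, \tau)$.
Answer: $\theta(s, \tau) = - e^{-8 \tau} \sin(2 \tau - 2 s)$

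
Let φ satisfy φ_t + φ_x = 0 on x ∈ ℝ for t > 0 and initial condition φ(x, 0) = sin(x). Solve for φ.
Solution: By characteristics (dx/dt = 1), φ(x,t) = f(x - t) with f = φ(·, 0).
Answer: φ(x, t) = -sin(t - x)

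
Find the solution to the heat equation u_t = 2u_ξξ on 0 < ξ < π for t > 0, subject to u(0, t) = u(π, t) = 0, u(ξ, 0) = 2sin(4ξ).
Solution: Separating variables: u = Σ c_n exp(-2n²t) sin(nξ). From u(ξ,0) = 2sin(4ξ): c_4=2.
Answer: u(ξ, t) = 2exp(-32t)sin(4ξ)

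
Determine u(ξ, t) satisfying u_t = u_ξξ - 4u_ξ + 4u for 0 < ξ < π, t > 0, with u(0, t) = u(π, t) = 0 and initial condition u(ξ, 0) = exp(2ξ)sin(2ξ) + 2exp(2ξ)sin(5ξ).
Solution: Substitute u = exp(2ξ)w, i.e. w = exp(-2ξ)u.
By the product rule, u_ξ = exp(2ξ)(w_ξ + 2w), u_ξξ = exp(2ξ)(w_ξξ + 4w_ξ + 4w), u_t = exp(2ξ)w_t.
Substituting into the PDE and dividing by exp(2ξ): w_t = (w_ξξ + 4w_ξ + 4w) - 4(w_ξ + 2w) + 4w.
The lower-order terms cancel, leaving the standard heat equation w_t = w_ξξ.
Initial data for w: w(ξ,0) = exp(-2ξ)u(ξ,0) = sin(2ξ) + 2sin(5ξ). The boundary conditions carry over: w(0,t) = w(π,t) = 0.
Solve for w:
  Using separation of variables w = X(ξ)T(t):
  Eigenfunctions: sin(nξ), n = 1, 2, 3, ...
  General solution: w(ξ, t) = Σ c_n sin(nξ) exp(-n² t)
  Matching w(ξ,0) = sin(2ξ) + 2sin(5ξ) term by term: c_2=1, c_5=2.
Hence w(ξ,t) = exp(-4t)sin(2ξ) + 2exp(-25t)sin(5ξ).
Transform back: u(ξ,t) = exp(2ξ)w(ξ,t).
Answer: u(ξ, t) = exp(-4t)exp(2ξ)sin(2ξ) + 2exp(-25t)exp(2ξ)sin(5ξ)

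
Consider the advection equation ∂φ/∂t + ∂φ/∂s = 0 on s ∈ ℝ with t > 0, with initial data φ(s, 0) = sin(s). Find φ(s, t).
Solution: By characteristics (ds/dt = 1), φ(s,t) = f(s - t) with f = φ(·, 0).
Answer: φ(s, t) = sin(s - t)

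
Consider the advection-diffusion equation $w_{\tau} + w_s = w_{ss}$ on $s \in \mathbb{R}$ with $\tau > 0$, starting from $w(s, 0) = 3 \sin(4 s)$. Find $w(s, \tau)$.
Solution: Change to a moving frame: let $\eta = s - \tau$, $\sigma = \tau$ and write $w(s,\tau) = u(\eta,\sigma)$.
By the chain rule $w_{\tau} = u_{\sigma} - u_{\eta}$, $w_s = u_{\eta}$, $w_{ss} = u_{\eta\eta}$.
Then $w_{\tau} + w_s = u_{\sigma}$: the advection term cancels and the PDE becomes the heat equation $u_{\sigma} = u_{\eta\eta}$ on $\eta \in \mathbb{R}$.
Initial data: $u(\eta,0) = w(\eta,0) = 3 \sin(4 \eta)$.
On $\eta \in \mathbb{R}$ each mode satisfies $(\sin(n\eta))'' = -n^2 \sin(n\eta)$, so $e^{-n^2\sigma} \sin(n\eta)$ solves the heat equation; by superposition $u(\eta,\sigma) = \sum c_n e^{-n^2\sigma} \sin(n\eta)$.
Reading off the coefficients: $c_4=3$, so $u(\eta,\sigma) = 3 e^{-16 \sigma} \sin(4 \eta)$.
Substituting back $\eta = s - \tau$, $\sigma = \tau$: $w(s,\tau) = u(s - \tau, \tau)$.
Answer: $w(s, \tau) = -3 e^{-16 \tau} \sin(4 \tau - 4 s)$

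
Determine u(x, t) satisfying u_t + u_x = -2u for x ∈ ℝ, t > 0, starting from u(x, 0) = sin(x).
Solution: Substitute u = exp(-2t)w, i.e. w = exp(2t)u.
By the product rule, u_t = exp(-2t)(w_t - 2w), u_x = exp(-2t)w_x.
Substituting into the PDE and dividing by exp(-2t): w_t - 2w + w_x = -2w.
The lower-order terms cancel, leaving the standard advection equation w_t + w_x = 0.
Initial data for w: w(x,0) = u(x,0) = sin(x).
Solve for w:
  By method of characteristics (waves move right with speed 1):
  Along characteristics x - t = const, w is constant, so w(x,t) = f(x - t) with f = w(·, 0).
Hence w(x,t) = -sin(t - x).
Transform back: u(x,t) = exp(-2t)w(x,t).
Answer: u(x, t) = -exp(-2t)sin(t - x)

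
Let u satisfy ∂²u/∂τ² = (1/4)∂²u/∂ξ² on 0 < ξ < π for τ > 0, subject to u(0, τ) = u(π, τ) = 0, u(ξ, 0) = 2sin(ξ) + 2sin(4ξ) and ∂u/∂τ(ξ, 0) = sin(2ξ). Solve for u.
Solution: Using separation of variables u = X(ξ)T(τ):
Eigenfunctions: sin(nξ), n = 1, 2, 3, ...
General solution: u(ξ, τ) = Σ [A_n cos(n τ/2) + B_n sin(n τ/2)] sin(nξ)
From u(ξ,0) = 2sin(ξ) + 2sin(4ξ): A_1=2, A_4=2. From u_τ(ξ,0) = sin(2ξ), using u_τ(ξ,0) = Σ ω_n B_n sin(nξ) with ω_n = n/2: B_2 = 1/1 = 1.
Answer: u(ξ, τ) = 2sin(ξ)cos(τ/2) + sin(2ξ)sin(τ) + 2sin(4ξ)cos(2τ)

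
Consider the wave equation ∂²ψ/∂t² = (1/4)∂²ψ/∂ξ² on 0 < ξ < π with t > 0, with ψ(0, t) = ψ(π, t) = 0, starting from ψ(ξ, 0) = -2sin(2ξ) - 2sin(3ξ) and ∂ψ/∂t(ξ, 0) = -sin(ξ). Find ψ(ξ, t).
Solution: Separating variables: ψ = Σ [A_n cos(ω_n t) + B_n sin(ω_n t)] sin(nξ), ω_n = n/2. From ICs (B_n = velocity coefficient / ω_n): A_2=-2, A_3=-2, B_1=-2.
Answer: ψ(ξ, t) = -2sin(t/2)sin(ξ) - 2sin(2ξ)cos(t) - 2sin(3ξ)cos(3t/2)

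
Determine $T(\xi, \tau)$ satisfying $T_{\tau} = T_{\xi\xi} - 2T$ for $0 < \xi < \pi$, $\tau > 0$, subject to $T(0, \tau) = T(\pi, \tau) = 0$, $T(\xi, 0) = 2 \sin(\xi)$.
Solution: Substitute $T = e^{-2\tau}u$, i.e. $u = e^{2\tau}T$.
By the product rule, $T_{\tau} = e^{-2\tau}(u_{\tau} - 2u)$, $T_{\xi\xi} = e^{-2\tau}u_{\xi\xi}$.
Substituting into the PDE and dividing by $e^{-2\tau}$: $u_{\tau} - 2u = u_{\xi\xi} - 2u$.
The lower-order terms cancel, leaving the standard heat equation $u_{\tau} = u_{\xi\xi}$.
Initial data for $u$: $u(\xi,0) = T(\xi,0) = 2 \sin(\xi)$. The boundary conditions carry over: $u(0,\tau) = u(\pi,\tau) = 0$.
Solve for $u$:
  Using separation of variables $u = X(\xi)G(\tau)$:
  Eigenfunctions: $\sin(n\xi)$, $n = 1, 2, 3, \ldots$
  General solution: $u(\xi, \tau) = \sum c_n \sin(n\xi) e^{-n^2 \tau}$
  Matching $u(\xi,0) = 2 \sin(\xi)$ term by term: $c_1=2$.
Hence $u(\xi,\tau) = 2 e^{-\tau} \sin(\xi)$.
Transform back: $T(\xi,\tau) = e^{-2\tau}u(\xi,\tau)$.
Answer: $T(\xi, \tau) = 2 e^{-3 \tau} \sin(\xi)$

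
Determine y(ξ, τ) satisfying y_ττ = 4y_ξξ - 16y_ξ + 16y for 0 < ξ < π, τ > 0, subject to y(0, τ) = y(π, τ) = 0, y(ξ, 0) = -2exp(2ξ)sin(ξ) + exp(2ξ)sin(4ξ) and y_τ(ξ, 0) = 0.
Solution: Substitute y = exp(2ξ)u, i.e. u = exp(-2ξ)y.
By the product rule, y_ξ = exp(2ξ)(u_ξ + 2u), y_ξξ = exp(2ξ)(u_ξξ + 4u_ξ + 4u), y_ττ = exp(2ξ)u_ττ.
Substituting into the PDE and dividing by exp(2ξ): u_ττ = 4(u_ξξ + 4u_ξ + 4u) - 16(u_ξ + 2u) + 16u.
The lower-order terms cancel, leaving the standard wave equation u_ττ = 4u_ξξ.
Initial data for u: u(ξ,0) = exp(-2ξ)y(ξ,0) = -2sin(ξ) + sin(4ξ); u_τ(ξ,0) = exp(-2ξ)y_τ(ξ,0) = 0. The boundary conditions carry over: u(0,τ) = u(π,τ) = 0.
Solve for u:
  Using separation of variables u = X(ξ)T(τ):
  Eigenfunctions: sin(nξ), n = 1, 2, 3, ...
  General solution: u(ξ, τ) = Σ [A_n cos(2n τ) + B_n sin(2n τ)] sin(nξ)
  From u(ξ,0) = -2sin(ξ) + sin(4ξ): A_1=-2, A_4=1. From u_τ(ξ,0) = 0: all B_n = 0.
Hence u(ξ,τ) = -2sin(ξ)cos(2τ) + sin(4ξ)cos(8τ).
Transform back: y(ξ,τ) = exp(2ξ)u(ξ,τ).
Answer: y(ξ, τ) = -2exp(2ξ)sin(ξ)cos(2τ) + exp(2ξ)sin(4ξ)cos(8τ)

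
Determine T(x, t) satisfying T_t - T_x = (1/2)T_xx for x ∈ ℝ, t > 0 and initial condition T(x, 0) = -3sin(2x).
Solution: Change to a moving frame: let η = x + t, σ = t and write T(x,t) = u(η,σ).
By the chain rule T_t = u_σ + u_η, T_x = u_η, T_xx = u_ηη.
Then T_t - T_x = u_σ: the advection term cancels and the PDE becomes the heat equation u_σ = (1/2)u_ηη on η ∈ ℝ.
Initial data: u(η,0) = T(η,0) = -3sin(2η).
On η ∈ ℝ each mode satisfies (sin(nη))″ = -n² sin(nη), so exp(-n²σ/2) sin(nη) solves the heat equation; by superposition u(η,σ) = Σ c_n exp(-n²σ/2) sin(nη).
Reading off the coefficients: c_2=-3, so u(η,σ) = -3exp(-2σ)sin(2η).
Substituting back η = x + t, σ = t: T(x,t) = u(x + t, t).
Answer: T(x, t) = -3exp(-2t)sin(2t + 2x)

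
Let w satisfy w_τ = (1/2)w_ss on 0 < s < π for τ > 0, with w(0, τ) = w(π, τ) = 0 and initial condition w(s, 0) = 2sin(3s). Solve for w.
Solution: Using separation of variables w = X(s)T(τ):
Eigenfunctions: sin(ns), n = 1, 2, 3, ...
General solution: w(s, τ) = Σ c_n sin(ns) exp(-n² τ/2)
Matching w(s,0) = 2sin(3s) term by term: c_3=2.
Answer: w(s, τ) = 2exp(-9τ/2)sin(3s)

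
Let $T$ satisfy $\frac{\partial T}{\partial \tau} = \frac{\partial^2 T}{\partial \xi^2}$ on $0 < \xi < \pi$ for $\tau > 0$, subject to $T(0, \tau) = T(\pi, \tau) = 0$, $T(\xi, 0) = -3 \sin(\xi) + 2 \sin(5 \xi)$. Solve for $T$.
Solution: Separating variables: $T = \sum c_n e^{-n^2\tau} \sin(n\xi)$. From $T(\xi,0) = -3 \sin(\xi) + 2 \sin(5 \xi)$: $c_1=-3, c_5=2$.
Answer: $T(\xi, \tau) = -3 e^{-\tau} \sin(\xi) + 2 e^{-25 \tau} \sin(5 \xi)$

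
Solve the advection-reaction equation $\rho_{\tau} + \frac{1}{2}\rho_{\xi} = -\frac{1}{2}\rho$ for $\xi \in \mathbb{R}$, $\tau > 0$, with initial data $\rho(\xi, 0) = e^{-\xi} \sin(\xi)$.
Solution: Substitute $\rho = e^{-\xi}u$.
Then $\rho_{\xi} = e^{-\xi}(u_{\xi} - u)$, $\rho_{\tau} = e^{-\xi}u_{\tau}$; substituting and dividing by $e^{-\xi}$, the lower-order terms cancel: $u_{\tau} + \frac{1}{2}u_{\xi} = 0$ (standard advection equation).
Data for $u$: $u(\xi,0) = e^{\xi}\rho(\xi,0) = \sin(\xi)$.
By characteristics ($d\xi/d\tau = 1/2$), $u(\xi,\tau) = f(\xi - \frac{1}{2}\tau)$ with $f = u( \cdot , 0)$.
So $u(\xi,\tau) = \sin(\xi - \tau/2)$, and $\rho(\xi,\tau) = e^{-\xi}u(\xi,\tau)$.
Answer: $\rho(\xi, \tau) = - e^{-\xi} \sin(\tau/2 - \xi)$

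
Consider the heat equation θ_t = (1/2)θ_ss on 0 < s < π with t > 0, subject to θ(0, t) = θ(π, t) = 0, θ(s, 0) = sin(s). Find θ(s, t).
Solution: Separating variables: θ = Σ c_n exp(-n²t/2) sin(ns). From θ(s,0) = sin(s): c_1=1.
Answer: θ(s, t) = exp(-t/2)sin(s)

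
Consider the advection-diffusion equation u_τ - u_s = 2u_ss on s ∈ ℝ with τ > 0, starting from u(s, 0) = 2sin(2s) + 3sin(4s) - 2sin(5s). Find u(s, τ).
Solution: Change to a moving frame: let η = s + τ, σ = τ and write u(s,τ) = w(η,σ).
By the chain rule u_τ = w_σ + w_η, u_s = w_η, u_ss = w_ηη.
Then u_τ - u_s = w_σ: the advection term cancels and the PDE becomes the heat equation w_σ = 2w_ηη on η ∈ ℝ.
Initial data: w(η,0) = u(η,0) = 2sin(2η) + 3sin(4η) - 2sin(5η).
On η ∈ ℝ each mode satisfies (sin(nη))″ = -n² sin(nη), so exp(-2n²σ) sin(nη) solves the heat equation; by superposition w(η,σ) = Σ c_n exp(-2n²σ) sin(nη).
Reading off the coefficients: c_2=2, c_4=3, c_5=-2, so w(η,σ) = 2exp(-8σ)sin(2η) + 3exp(-32σ)sin(4η) - 2exp(-50σ)sin(5η).
Substituting back η = s + τ, σ = τ: u(s,τ) = w(s + τ, τ).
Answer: u(s, τ) = 2exp(-8τ)sin(2s + 2τ) + 3exp(-32τ)sin(4s + 4τ) - 2exp(-50τ)sin(5s + 5τ)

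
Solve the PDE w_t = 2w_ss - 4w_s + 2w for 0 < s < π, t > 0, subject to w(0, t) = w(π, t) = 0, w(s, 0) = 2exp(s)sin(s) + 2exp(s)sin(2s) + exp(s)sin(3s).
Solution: Substitute w = exp(s)u.
Then w_s = exp(s)(u_s + u), w_ss = exp(s)(u_ss + 2u_s + u), w_t = exp(s)u_t; substituting and dividing by exp(s), the lower-order terms cancel: u_t = 2u_ss (standard heat equation).
Data for u: u(s,0) = exp(-s)w(s,0) = 2sin(s) + 2sin(2s) + sin(3s). The boundary conditions carry over: u(0,t) = u(π,t) = 0.
Separating variables: u = Σ c_n exp(-2n²t) sin(ns). From u(s,0) = 2sin(s) + 2sin(2s) + sin(3s): c_1=2, c_2=2, c_3=1.
So u(s,t) = 2exp(-2t)sin(s) + 2exp(-8t)sin(2s) + exp(-18t)sin(3s), and w(s,t) = exp(s)u(s,t).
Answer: w(s, t) = 2exp(s)exp(-2t)sin(s) + 2exp(s)exp(-8t)sin(2s) + exp(s)exp(-18t)sin(3s)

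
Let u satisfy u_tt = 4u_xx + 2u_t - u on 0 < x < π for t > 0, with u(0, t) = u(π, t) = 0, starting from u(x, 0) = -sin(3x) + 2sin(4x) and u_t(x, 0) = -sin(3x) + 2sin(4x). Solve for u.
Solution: Substitute u = exp(t)w.
Then u_t = exp(t)(w_t + w), u_tt = exp(t)(w_tt + 2w_t + w), u_xx = exp(t)w_xx; substituting and dividing by exp(t), the lower-order terms cancel: w_tt = 4w_xx (standard wave equation).
Data for w: w(x,0) = u(x,0) = -sin(3x) + 2sin(4x); w_t(x,0) = u_t(x,0) - u(x,0) = 0. The boundary conditions carry over: w(0,t) = w(π,t) = 0.
Separating variables: w = Σ [A_n cos(ω_n t) + B_n sin(ω_n t)] sin(nx), ω_n = 2n. From ICs: A_3=-1, A_4=2.
So w(x,t) = -sin(3x)cos(6t) + 2sin(4x)cos(8t), and u(x,t) = exp(t)w(x,t).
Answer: u(x, t) = -exp(t)sin(3x)cos(6t) + 2exp(t)sin(4x)cos(8t)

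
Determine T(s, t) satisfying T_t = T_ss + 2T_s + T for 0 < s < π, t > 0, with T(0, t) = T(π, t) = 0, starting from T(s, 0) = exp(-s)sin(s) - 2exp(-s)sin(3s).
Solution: Substitute T = exp(-s)u, i.e. u = exp(s)T.
By the product rule, T_s = exp(-s)(u_s - u), T_ss = exp(-s)(u_ss - 2u_s + u), T_t = exp(-s)u_t.
Substituting into the PDE and dividing by exp(-s): u_t = (u_ss - 2u_s + u) + 2(u_s - u) + u.
The lower-order terms cancel, leaving the standard heat equation u_t = u_ss.
Initial data for u: u(s,0) = exp(s)T(s,0) = sin(s) - 2sin(3s). The boundary conditions carry over: u(0,t) = u(π,t) = 0.
Solve for u:
  Using separation of variables u = X(s)G(t):
  Eigenfunctions: sin(ns), n = 1, 2, 3, ...
  General solution: u(s, t) = Σ c_n sin(ns) exp(-n² t)
  Matching u(s,0) = sin(s) - 2sin(3s) term by term: c_1=1, c_3=-2.
Hence u(s,t) = exp(-t)sin(s) - 2exp(-9t)sin(3s).
Transform back: T(s,t) = exp(-s)u(s,t).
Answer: T(s, t) = exp(-s)exp(-t)sin(s) - 2exp(-s)exp(-9t)sin(3s)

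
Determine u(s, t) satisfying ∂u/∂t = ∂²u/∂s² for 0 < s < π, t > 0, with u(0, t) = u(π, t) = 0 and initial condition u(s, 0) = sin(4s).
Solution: Separating variables: u = Σ c_n exp(-n²t) sin(ns). From u(s,0) = sin(4s): c_4=1.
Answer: u(s, t) = exp(-16t)sin(4s)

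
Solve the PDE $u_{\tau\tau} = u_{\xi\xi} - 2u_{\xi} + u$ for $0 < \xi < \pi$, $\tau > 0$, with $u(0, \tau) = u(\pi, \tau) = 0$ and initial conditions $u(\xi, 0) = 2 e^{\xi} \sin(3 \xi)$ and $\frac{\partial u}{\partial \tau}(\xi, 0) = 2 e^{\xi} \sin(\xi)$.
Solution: Substitute $u = e^{\xi}w$.
Then $u_{\xi} = e^{\xi}(w_{\xi} + w)$, $u_{\xi\xi} = e^{\xi}(w_{\xi\xi} + 2w_{\xi} + w)$, $u_{\tau\tau} = e^{\xi}w_{\tau\tau}$; substituting and dividing by $e^{\xi}$, the lower-order terms cancel: $w_{\tau\tau} = w_{\xi\xi}$ (standard wave equation).
Data for $w$: $w(\xi,0) = e^{-\xi}u(\xi,0) = 2 \sin(3 \xi)$; $w_{\tau}(\xi,0) = e^{-\xi}u_{\tau}(\xi,0) = 2 \sin(\xi)$. The boundary conditions carry over: $w(0,\tau) = w(\pi,\tau) = 0$.
Separating variables: $w = \sum [A_n \cos(\omega_n \tau) + B_n \sin(\omega_n \tau)] \sin(n\xi)$, $\omega_n = n$. From ICs ($B_n$ = velocity coefficient / $\omega_n$): $A_3=2, B_1=2$.
So $w(\xi,\tau) = 2 \sin(\xi) \sin(\tau) + 2 \sin(3 \xi) \cos(3 \tau)$, and $u(\xi,\tau) = e^{\xi}w(\xi,\tau)$.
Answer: $u(\xi, \tau) = 2 e^{\xi} \sin(\tau) \sin(\xi) + 2 e^{\xi} \sin(3 \xi) \cos(3 \tau)$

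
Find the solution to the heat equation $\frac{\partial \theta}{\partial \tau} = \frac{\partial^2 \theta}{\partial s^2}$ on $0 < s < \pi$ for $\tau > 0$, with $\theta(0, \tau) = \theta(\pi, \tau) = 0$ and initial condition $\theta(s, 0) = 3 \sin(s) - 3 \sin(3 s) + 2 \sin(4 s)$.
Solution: Using separation of variables $\theta = X(s)G(\tau)$:
Eigenfunctions: $\sin(ns)$, $n = 1, 2, 3, \ldots$
General solution: $\theta(s, \tau) = \sum c_n \sin(ns) e^{-n^2 \tau}$
Matching $\theta(s,0) = 3 \sin(s) - 3 \sin(3 s) + 2 \sin(4 s)$ term by term: $c_1=3, c_3=-3, c_4=2$.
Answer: $\theta(s, \tau) = 3 e^{-\tau} \sin(s) - 3 e^{-9 \tau} \sin(3 s) + 2 e^{-16 \tau} \sin(4 s)$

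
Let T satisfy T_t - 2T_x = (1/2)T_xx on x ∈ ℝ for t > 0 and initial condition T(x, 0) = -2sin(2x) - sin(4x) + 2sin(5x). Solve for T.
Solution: Moving frame: η = x + 2t, σ = t, T = u(η,σ), so T_t = u_σ + 2u_η and T_xx = u_ηη.
Hence T_t - 2T_x = u_σ and the PDE becomes the heat equation u_σ = (1/2)u_ηη on η ∈ ℝ.
Initial data: u(η,0) = T(η,0) = -2sin(2η) - sin(4η) + 2sin(5η). Each mode sin(nη) decays as exp(-n²σ/2) on ℝ, so u(η,σ) = Σ c_n exp(-n²σ/2) sin(nη) with c_2=-2, c_4=-1, c_5=2: u(η,σ) = -2exp(-2σ)sin(2η) - exp(-8σ)sin(4η) + 2exp(-25σ/2)sin(5η).
Substituting back: T(x,t) = u(x + 2t, t).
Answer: T(x, t) = -2exp(-2t)sin(4t + 2x) - exp(-8t)sin(8t + 4x) + 2exp(-25t/2)sin(10t + 5x)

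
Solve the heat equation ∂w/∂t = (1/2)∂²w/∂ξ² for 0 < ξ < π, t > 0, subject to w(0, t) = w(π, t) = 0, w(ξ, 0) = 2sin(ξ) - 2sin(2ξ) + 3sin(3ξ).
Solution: Separating variables: w = Σ c_n exp(-n²t/2) sin(nξ). From w(ξ,0) = 2sin(ξ) - 2sin(2ξ) + 3sin(3ξ): c_1=2, c_2=-2, c_3=3.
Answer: w(ξ, t) = -2exp(-2t)sin(2ξ) + 2exp(-t/2)sin(ξ) + 3exp(-9t/2)sin(3ξ)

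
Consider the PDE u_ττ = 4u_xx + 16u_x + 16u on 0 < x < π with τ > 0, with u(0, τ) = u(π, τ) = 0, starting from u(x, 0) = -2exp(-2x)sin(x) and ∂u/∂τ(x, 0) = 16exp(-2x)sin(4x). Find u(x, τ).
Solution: Substitute u = exp(-2x)w.
Then u_x = exp(-2x)(w_x - 2w), u_xx = exp(-2x)(w_xx - 4w_x + 4w), u_ττ = exp(-2x)w_ττ; substituting and dividing by exp(-2x), the lower-order terms cancel: w_ττ = 4w_xx (standard wave equation).
Data for w: w(x,0) = exp(2x)u(x,0) = -2sin(x); w_τ(x,0) = exp(2x)u_τ(x,0) = 16sin(4x). The boundary conditions carry over: w(0,τ) = w(π,τ) = 0.
Separating variables: w = Σ [A_n cos(ω_n τ) + B_n sin(ω_n τ)] sin(nx), ω_n = 2n. From ICs (B_n = velocity coefficient / ω_n): A_1=-2, B_4=2.
So w(x,τ) = -2sin(x)cos(2τ) + 2sin(4x)sin(8τ), and u(x,τ) = exp(-2x)w(x,τ).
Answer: u(x, τ) = -2exp(-2x)sin(x)cos(2τ) + 2exp(-2x)sin(4x)sin(8τ)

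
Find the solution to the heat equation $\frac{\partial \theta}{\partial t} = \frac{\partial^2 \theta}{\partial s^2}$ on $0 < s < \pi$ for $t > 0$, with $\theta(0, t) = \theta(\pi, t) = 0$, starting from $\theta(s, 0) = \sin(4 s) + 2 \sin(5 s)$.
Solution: Separating variables: $\theta = \sum c_n e^{-n^2t} \sin(ns)$. From $\theta(s,0) = \sin(4 s) + 2 \sin(5 s)$: $c_4=1, c_5=2$.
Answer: $\theta(s, t) = e^{-16 t} \sin(4 s) + 2 e^{-25 t} \sin(5 s)$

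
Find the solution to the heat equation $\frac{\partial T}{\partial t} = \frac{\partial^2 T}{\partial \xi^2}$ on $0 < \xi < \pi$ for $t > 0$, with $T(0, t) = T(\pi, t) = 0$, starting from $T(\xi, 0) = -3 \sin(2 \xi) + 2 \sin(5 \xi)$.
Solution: Using separation of variables $T = X(\xi)G(t)$:
Eigenfunctions: $\sin(n\xi)$, $n = 1, 2, 3, \ldots$
General solution: $T(\xi, t) = \sum c_n \sin(n\xi) e^{-n^2 t}$
Matching $T(\xi,0) = -3 \sin(2 \xi) + 2 \sin(5 \xi)$ term by term: $c_2=-3, c_5=2$.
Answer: $T(\xi, t) = -3 e^{-4 t} \sin(2 \xi) + 2 e^{-25 t} \sin(5 \xi)$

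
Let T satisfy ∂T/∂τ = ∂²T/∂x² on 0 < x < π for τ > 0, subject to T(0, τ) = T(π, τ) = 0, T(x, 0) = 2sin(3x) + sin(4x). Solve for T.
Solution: Using separation of variables T = X(x)G(τ):
Eigenfunctions: sin(nx), n = 1, 2, 3, ...
General solution: T(x, τ) = Σ c_n sin(nx) exp(-n² τ)
Matching T(x,0) = 2sin(3x) + sin(4x) term by term: c_3=2, c_4=1.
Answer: T(x, τ) = 2exp(-9τ)sin(3x) + exp(-16τ)sin(4x)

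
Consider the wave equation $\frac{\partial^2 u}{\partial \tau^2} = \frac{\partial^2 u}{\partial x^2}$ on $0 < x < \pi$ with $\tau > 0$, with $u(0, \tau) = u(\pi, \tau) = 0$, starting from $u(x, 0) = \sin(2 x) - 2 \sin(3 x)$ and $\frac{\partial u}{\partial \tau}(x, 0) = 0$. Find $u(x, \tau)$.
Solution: Using separation of variables $u = X(x)T(\tau)$:
Eigenfunctions: $\sin(nx)$, $n = 1, 2, 3, \ldots$
General solution: $u(x, \tau) = \sum [A_n \cos(n \tau) + B_n \sin(n \tau)] \sin(nx)$
From $u(x,0) = \sin(2 x) - 2 \sin(3 x)$: $A_2=1, A_3=-2$. From $u_{\tau}(x,0) = 0$: all $B_n = 0$.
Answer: $u(x, \tau) = \sin(2 x) \cos(2 \tau) - 2 \sin(3 x) \cos(3 \tau)$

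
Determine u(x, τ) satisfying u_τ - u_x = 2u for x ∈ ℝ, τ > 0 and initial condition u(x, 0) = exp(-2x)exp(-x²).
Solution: Substitute u = exp(-2x)w.
Then u_x = exp(-2x)(w_x - 2w), u_τ = exp(-2x)w_τ; substituting and dividing by exp(-2x), the lower-order terms cancel: w_τ - w_x = 0 (standard advection equation).
Data for w: w(x,0) = exp(2x)u(x,0) = exp(-x²).
By characteristics (dx/dτ = -1), w(x,τ) = f(x + τ) with f = w(·, 0).
So w(x,τ) = exp(-(x + τ)²), and u(x,τ) = exp(-2x)w(x,τ).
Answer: u(x, τ) = exp(-2x)exp(-(x + τ)²)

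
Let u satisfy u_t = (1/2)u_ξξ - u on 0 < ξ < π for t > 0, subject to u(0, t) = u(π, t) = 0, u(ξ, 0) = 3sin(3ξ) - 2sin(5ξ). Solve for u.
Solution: Substitute u = exp(-t)w.
Then u_t = exp(-t)(w_t - w), u_ξξ = exp(-t)w_ξξ; substituting and dividing by exp(-t), the lower-order terms cancel: w_t = (1/2)w_ξξ (standard heat equation).
Data for w: w(ξ,0) = u(ξ,0) = 3sin(3ξ) - 2sin(5ξ). The boundary conditions carry over: w(0,t) = w(π,t) = 0.
Separating variables: w = Σ c_n exp(-n²t/2) sin(nξ). From w(ξ,0) = 3sin(3ξ) - 2sin(5ξ): c_3=3, c_5=-2.
So w(ξ,t) = 3exp(-9t/2)sin(3ξ) - 2exp(-25t/2)sin(5ξ), and u(ξ,t) = exp(-t)w(ξ,t).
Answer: u(ξ, t) = 3exp(-11t/2)sin(3ξ) - 2exp(-27t/2)sin(5ξ)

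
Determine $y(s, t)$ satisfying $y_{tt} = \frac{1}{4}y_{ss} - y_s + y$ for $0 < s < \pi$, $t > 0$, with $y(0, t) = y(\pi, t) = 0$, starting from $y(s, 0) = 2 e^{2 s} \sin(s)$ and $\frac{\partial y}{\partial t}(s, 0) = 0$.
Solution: Substitute $y = e^{2s}u$, i.e. $u = e^{-2s}y$.
By the product rule, $y_s = e^{2s}(u_s + 2u)$, $y_{ss} = e^{2s}(u_{ss} + 4u_s + 4u)$, $y_{tt} = e^{2s}u_{tt}$.
Substituting into the PDE and dividing by $e^{2s}$: $u_{tt} = \frac{1}{4}(u_{ss} + 4u_s + 4u) - (u_s + 2u) + u$.
The lower-order terms cancel, leaving the standard wave equation $u_{tt} = \frac{1}{4}u_{ss}$.
Initial data for $u$: $u(s,0) = e^{-2s}y(s,0) = 2 \sin(s)$; $u_t(s,0) = e^{-2s}y_t(s,0) = 0$. The boundary conditions carry over: $u(0,t) = u(\pi,t) = 0$.
Solve for $u$:
  Using separation of variables $u = X(s)T(t)$:
  Eigenfunctions: $\sin(ns)$, $n = 1, 2, 3, \ldots$
  General solution: $u(s, t) = \sum [A_n \cos(n t/2) + B_n \sin(n t/2)] \sin(ns)$
  From $u(s,0) = 2 \sin(s)$: $A_1=2$. From $u_t(s,0) = 0$: all $B_n = 0$.
Hence $u(s,t) = 2 \sin(s) \cos(t/2)$.
Transform back: $y(s,t) = e^{2s}u(s,t)$.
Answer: $y(s, t) = 2 e^{2 s} \sin(s) \cos(t/2)$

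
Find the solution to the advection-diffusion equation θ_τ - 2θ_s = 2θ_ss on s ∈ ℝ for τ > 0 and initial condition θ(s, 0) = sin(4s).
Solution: Change to a moving frame: let η = s + 2τ, σ = τ and write θ(s,τ) = u(η,σ).
By the chain rule θ_τ = u_σ + 2u_η, θ_s = u_η, θ_ss = u_ηη.
Then θ_τ - 2θ_s = u_σ: the advection term cancels and the PDE becomes the heat equation u_σ = 2u_ηη on η ∈ ℝ.
Initial data: u(η,0) = θ(η,0) = sin(4η).
On η ∈ ℝ each mode satisfies (sin(nη))″ = -n² sin(nη), so exp(-2n²σ) sin(nη) solves the heat equation; by superposition u(η,σ) = Σ c_n exp(-2n²σ) sin(nη).
Reading off the coefficients: c_4=1, so u(η,σ) = exp(-32σ)sin(4η).
Substituting back η = s + 2τ, σ = τ: θ(s,τ) = u(s + 2τ, τ).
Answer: θ(s, τ) = exp(-32τ)sin(4s + 8τ)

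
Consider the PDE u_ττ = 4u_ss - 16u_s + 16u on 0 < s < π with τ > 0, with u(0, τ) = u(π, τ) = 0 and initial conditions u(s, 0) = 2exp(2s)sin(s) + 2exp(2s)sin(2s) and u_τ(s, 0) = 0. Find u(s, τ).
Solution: Substitute u = exp(2s)w, i.e. w = exp(-2s)u.
By the product rule, u_s = exp(2s)(w_s + 2w), u_ss = exp(2s)(w_ss + 4w_s + 4w), u_ττ = exp(2s)w_ττ.
Substituting into the PDE and dividing by exp(2s): w_ττ = 4(w_ss + 4w_s + 4w) - 16(w_s + 2w) + 16w.
The lower-order terms cancel, leaving the standard wave equation w_ττ = 4w_ss.
Initial data for w: w(s,0) = exp(-2s)u(s,0) = 2sin(s) + 2sin(2s); w_τ(s,0) = exp(-2s)u_τ(s,0) = 0. The boundary conditions carry over: w(0,τ) = w(π,τ) = 0.
Solve for w:
  Using separation of variables w = X(s)T(τ):
  Eigenfunctions: sin(ns), n = 1, 2, 3, ...
  General solution: w(s, τ) = Σ [A_n cos(2n τ) + B_n sin(2n τ)] sin(ns)
  From w(s,0) = 2sin(s) + 2sin(2s): A_1=2, A_2=2. From w_τ(s,0) = 0: all B_n = 0.
Hence w(s,τ) = 2sin(s)cos(2τ) + 2sin(2s)cos(4τ).
Transform back: u(s,τ) = exp(2s)w(s,τ).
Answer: u(s, τ) = 2exp(2s)sin(s)cos(2τ) + 2exp(2s)sin(2s)cos(4τ)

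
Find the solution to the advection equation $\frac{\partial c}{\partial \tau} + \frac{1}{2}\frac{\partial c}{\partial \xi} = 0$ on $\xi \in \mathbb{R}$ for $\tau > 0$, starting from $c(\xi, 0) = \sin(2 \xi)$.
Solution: By characteristics ($d\xi/d\tau = 1/2$), $c(\xi,\tau) = f(\xi - \frac{1}{2}\tau)$ with $f = c( \cdot , 0)$.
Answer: $c(\xi, \tau) = - \sin(\tau - 2 \xi)$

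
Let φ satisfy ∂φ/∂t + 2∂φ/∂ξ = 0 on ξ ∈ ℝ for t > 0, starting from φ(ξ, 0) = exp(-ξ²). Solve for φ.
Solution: By method of characteristics (waves move right with speed 2):
Along characteristics ξ - 2t = const, φ is constant, so φ(ξ,t) = f(ξ - 2t) with f = φ(·, 0).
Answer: φ(ξ, t) = exp(-(-2t + ξ)²)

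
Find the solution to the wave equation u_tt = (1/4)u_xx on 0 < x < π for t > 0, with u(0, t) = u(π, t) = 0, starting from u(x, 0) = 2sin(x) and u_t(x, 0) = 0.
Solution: Separating variables: u = Σ [A_n cos(ω_n t) + B_n sin(ω_n t)] sin(nx), ω_n = n/2. From ICs: A_1=2.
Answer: u(x, t) = 2sin(x)cos(t/2)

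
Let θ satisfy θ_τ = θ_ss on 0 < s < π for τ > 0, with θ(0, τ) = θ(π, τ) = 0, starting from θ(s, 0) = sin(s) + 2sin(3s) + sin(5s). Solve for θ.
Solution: Separating variables: θ = Σ c_n exp(-n²τ) sin(ns). From θ(s,0) = sin(s) + 2sin(3s) + sin(5s): c_1=1, c_3=2, c_5=1.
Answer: θ(s, τ) = exp(-τ)sin(s) + 2exp(-9τ)sin(3s) + exp(-25τ)sin(5s)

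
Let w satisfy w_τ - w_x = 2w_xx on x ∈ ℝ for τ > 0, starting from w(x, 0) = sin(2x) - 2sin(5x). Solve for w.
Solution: Moving frame: η = x + τ, σ = τ, w = u(η,σ), so w_τ = u_σ + u_η and w_xx = u_ηη.
Hence w_τ - w_x = u_σ and the PDE becomes the heat equation u_σ = 2u_ηη on η ∈ ℝ.
Initial data: u(η,0) = w(η,0) = sin(2η) - 2sin(5η). Each mode sin(nη) decays as exp(-2n²σ) on ℝ, so u(η,σ) = Σ c_n exp(-2n²σ) sin(nη) with c_2=1, c_5=-2: u(η,σ) = exp(-8σ)sin(2η) - 2exp(-50σ)sin(5η).
Substituting back: w(x,τ) = u(x + τ, τ).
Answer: w(x, τ) = exp(-8τ)sin(2x + 2τ) - 2exp(-50τ)sin(5x + 5τ)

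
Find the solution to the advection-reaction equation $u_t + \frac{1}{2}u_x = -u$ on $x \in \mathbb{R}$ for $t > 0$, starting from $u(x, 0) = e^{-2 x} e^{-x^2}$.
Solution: Substitute $u = e^{-2x}w$, i.e. $w = e^{2x}u$.
By the product rule, $u_x = e^{-2x}(w_x - 2w)$, $u_t = e^{-2x}w_t$.
Substituting into the PDE and dividing by $e^{-2x}$: $w_t + \frac{1}{2}(w_x - 2w) = -w$.
The lower-order terms cancel, leaving the standard advection equation $w_t + \frac{1}{2}w_x = 0$.
Initial data for $w$: $w(x,0) = e^{2x}u(x,0) = e^{-x^2}$.
Solve for $w$:
  By method of characteristics (waves move right with speed 1/2):
  Along characteristics $x - \frac{1}{2}t =$ const, $w$ is constant, so $w(x,t) = f(x - \frac{1}{2}t)$ with $f = w( \cdot , 0)$.
Hence $w(x,t) = e^{-(-t/2 + x)^2}$.
Transform back: $u(x,t) = e^{-2x}w(x,t)$.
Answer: $u(x, t) = e^{-2 x} e^{-(-t/2 + x)^2}$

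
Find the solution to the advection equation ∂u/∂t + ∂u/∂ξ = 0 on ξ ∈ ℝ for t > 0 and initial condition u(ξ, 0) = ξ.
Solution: By characteristics (dξ/dt = 1), u(ξ,t) = f(ξ - t) with f = u(·, 0).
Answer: u(ξ, t) = -t + ξ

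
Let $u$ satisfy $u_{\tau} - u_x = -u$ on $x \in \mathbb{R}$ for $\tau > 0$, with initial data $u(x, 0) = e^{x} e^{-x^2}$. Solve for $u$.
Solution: Substitute $u = e^{x}w$.
Then $u_x = e^{x}(w_x + w)$, $u_{\tau} = e^{x}w_{\tau}$; substituting and dividing by $e^{x}$, the lower-order terms cancel: $w_{\tau} - w_x = 0$ (standard advection equation).
Data for $w$: $w(x,0) = e^{-x}u(x,0) = e^{-x^2}$.
By characteristics ($dx/d\tau = -1$), $w(x,\tau) = f(x + \tau)$ with $f = w( \cdot , 0)$.
So $w(x,\tau) = e^{-(x + \tau)^2}$, and $u(x,\tau) = e^{x}w(x,\tau)$.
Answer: $u(x, \tau) = e^{x} e^{-(\tau + x)^2}$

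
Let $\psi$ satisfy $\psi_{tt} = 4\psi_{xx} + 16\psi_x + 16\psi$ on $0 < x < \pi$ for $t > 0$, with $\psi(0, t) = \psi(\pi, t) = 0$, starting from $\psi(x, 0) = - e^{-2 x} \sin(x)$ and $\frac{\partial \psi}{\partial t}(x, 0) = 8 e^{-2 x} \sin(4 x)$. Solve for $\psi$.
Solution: Substitute $\psi = e^{-2x}u$, i.e. $u = e^{2x}\psi$.
By the product rule, $\psi_x = e^{-2x}(u_x - 2u)$, $\psi_{xx} = e^{-2x}(u_{xx} - 4u_x + 4u)$, $\psi_{tt} = e^{-2x}u_{tt}$.
Substituting into the PDE and dividing by $e^{-2x}$: $u_{tt} = 4(u_{xx} - 4u_x + 4u) + 16(u_x - 2u) + 16u$.
The lower-order terms cancel, leaving the standard wave equation $u_{tt} = 4u_{xx}$.
Initial data for $u$: $u(x,0) = e^{2x}\psi(x,0) = - \sin(x)$; $u_t(x,0) = e^{2x}\psi_t(x,0) = 8 \sin(4 x)$. The boundary conditions carry over: $u(0,t) = u(\pi,t) = 0$.
Solve for $u$:
  Using separation of variables $u = X(x)T(t)$:
  Eigenfunctions: $\sin(nx)$, $n = 1, 2, 3, \ldots$
  General solution: $u(x, t) = \sum [A_n \cos(2n t) + B_n \sin(2n t)] \sin(nx)$
  From $u(x,0) = - \sin(x)$: $A_1=-1$. From $u_t(x,0) = 8 \sin(4 x)$, using $u_t(x,0) = \sum \omega_n B_n \sin(nx)$ with $\omega_n = 2n$: $B_4 = 8/8 = 1$.
Hence $u(x,t) = \sin(8 t) \sin(4 x) - \sin(x) \cos(2 t)$.
Transform back: $\psi(x,t) = e^{-2x}u(x,t)$.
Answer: $\psi(x, t) = e^{-2 x} \sin(8 t) \sin(4 x) -  e^{-2 x} \sin(x) \cos(2 t)$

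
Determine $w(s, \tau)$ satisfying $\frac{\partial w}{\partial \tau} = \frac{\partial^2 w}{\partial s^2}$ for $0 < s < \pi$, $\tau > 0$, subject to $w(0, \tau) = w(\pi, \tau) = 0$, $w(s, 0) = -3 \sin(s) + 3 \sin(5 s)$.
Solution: Separating variables: $w = \sum c_n e^{-n^2\tau} \sin(ns)$. From $w(s,0) = -3 \sin(s) + 3 \sin(5 s)$: $c_1=-3, c_5=3$.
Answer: $w(s, \tau) = -3 e^{-\tau} \sin(s) + 3 e^{-25 \tau} \sin(5 s)$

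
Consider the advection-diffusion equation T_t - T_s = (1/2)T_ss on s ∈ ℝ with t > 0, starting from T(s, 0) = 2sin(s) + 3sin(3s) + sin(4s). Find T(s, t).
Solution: Moving frame: η = s + t, σ = t, T = u(η,σ), so T_t = u_σ + u_η and T_ss = u_ηη.
Hence T_t - T_s = u_σ and the PDE becomes the heat equation u_σ = (1/2)u_ηη on η ∈ ℝ.
Initial data: u(η,0) = T(η,0) = 2sin(η) + 3sin(3η) + sin(4η). Each mode sin(nη) decays as exp(-n²σ/2) on ℝ, so u(η,σ) = Σ c_n exp(-n²σ/2) sin(nη) with c_1=2, c_3=3, c_4=1: u(η,σ) = exp(-8σ)sin(4η) + 2exp(-σ/2)sin(η) + 3exp(-9σ/2)sin(3η).
Substituting back: T(s,t) = u(s + t, t).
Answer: T(s, t) = exp(-8t)sin(4s + 4t) + 2exp(-t/2)sin(s + t) + 3exp(-9t/2)sin(3s + 3t)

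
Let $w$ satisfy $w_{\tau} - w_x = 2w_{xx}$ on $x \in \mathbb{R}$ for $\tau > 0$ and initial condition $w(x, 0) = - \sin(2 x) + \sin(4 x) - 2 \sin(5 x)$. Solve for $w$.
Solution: Moving frame: $\eta = x + \tau$, $\sigma = \tau$, $w = u(\eta,\sigma)$, so $w_{\tau} = u_{\sigma} + u_{\eta}$ and $w_{xx} = u_{\eta\eta}$.
Hence $w_{\tau} - w_x = u_{\sigma}$ and the PDE becomes the heat equation $u_{\sigma} = 2u_{\eta\eta}$ on $\eta \in \mathbb{R}$.
Initial data: $u(\eta,0) = w(\eta,0) = - \sin(2 \eta) + \sin(4 \eta) - 2 \sin(5 \eta)$. Each mode $\sin(n\eta)$ decays as $e^{-2n^2\sigma}$ on $\mathbb{R}$, so $u(\eta,\sigma) = \sum c_n e^{-2n^2\sigma} \sin(n\eta)$ with $c_2=-1, c_4=1, c_5=-2$: $u(\eta,\sigma) = - e^{-8 \sigma} \sin(2 \eta) + e^{-32 \sigma} \sin(4 \eta) - 2 e^{-50 \sigma} \sin(5 \eta)$.
Substituting back: $w(x,\tau) = u(x + \tau, \tau)$.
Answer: $w(x, \tau) = - e^{-8 \tau} \sin(2 \tau + 2 x) + e^{-32 \tau} \sin(4 \tau + 4 x) - 2 e^{-50 \tau} \sin(5 \tau + 5 x)$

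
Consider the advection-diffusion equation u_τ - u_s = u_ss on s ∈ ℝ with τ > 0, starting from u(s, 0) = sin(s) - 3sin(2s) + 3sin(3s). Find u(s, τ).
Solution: Moving frame: η = s + τ, σ = τ, u = w(η,σ), so u_τ = w_σ + w_η and u_ss = w_ηη.
Hence u_τ - u_s = w_σ and the PDE becomes the heat equation w_σ = w_ηη on η ∈ ℝ.
Initial data: w(η,0) = u(η,0) = sin(η) - 3sin(2η) + 3sin(3η). Each mode sin(nη) decays as exp(-n²σ) on ℝ, so w(η,σ) = Σ c_n exp(-n²σ) sin(nη) with c_1=1, c_2=-3, c_3=3: w(η,σ) = exp(-σ)sin(η) - 3exp(-4σ)sin(2η) + 3exp(-9σ)sin(3η).
Substituting back: u(s,τ) = w(s + τ, τ).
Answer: u(s, τ) = exp(-τ)sin(s + τ) - 3exp(-4τ)sin(2s + 2τ) + 3exp(-9τ)sin(3s + 3τ)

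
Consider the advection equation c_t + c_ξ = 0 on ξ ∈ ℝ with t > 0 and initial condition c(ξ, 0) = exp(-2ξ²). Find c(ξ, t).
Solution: By method of characteristics (waves move right with speed 1):
Along characteristics ξ - t = const, c is constant, so c(ξ,t) = f(ξ - t) with f = c(·, 0).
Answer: c(ξ, t) = exp(-2(-t + ξ)²)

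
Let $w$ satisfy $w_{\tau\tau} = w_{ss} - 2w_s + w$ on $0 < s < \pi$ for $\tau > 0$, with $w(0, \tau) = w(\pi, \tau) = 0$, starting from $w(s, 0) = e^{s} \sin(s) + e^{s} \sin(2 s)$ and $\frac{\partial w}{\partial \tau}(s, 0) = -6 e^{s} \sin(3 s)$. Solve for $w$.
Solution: Substitute $w = e^{s}u$.
Then $w_s = e^{s}(u_s + u)$, $w_{ss} = e^{s}(u_{ss} + 2u_s + u)$, $w_{\tau\tau} = e^{s}u_{\tau\tau}$; substituting and dividing by $e^{s}$, the lower-order terms cancel: $u_{\tau\tau} = u_{ss}$ (standard wave equation).
Data for $u$: $u(s,0) = e^{-s}w(s,0) = \sin(s) + \sin(2 s)$; $u_{\tau}(s,0) = e^{-s}w_{\tau}(s,0) = -6 \sin(3 s)$. The boundary conditions carry over: $u(0,\tau) = u(\pi,\tau) = 0$.
Separating variables: $u = \sum [A_n \cos(\omega_n \tau) + B_n \sin(\omega_n \tau)] \sin(ns)$, $\omega_n = n$. From ICs ($B_n$ = velocity coefficient / $\omega_n$): $A_1=1, A_2=1, B_3=-2$.
So $u(s,\tau) = \sin(s) \cos(\tau) + \sin(2 s) \cos(2 \tau) - 2 \sin(3 s) \sin(3 \tau)$, and $w(s,\tau) = e^{s}u(s,\tau)$.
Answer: $w(s, \tau) = -2 e^{s} \sin(3 \tau) \sin(3 s) + e^{s} \sin(s) \cos(\tau) + e^{s} \sin(2 s) \cos(2 \tau)$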